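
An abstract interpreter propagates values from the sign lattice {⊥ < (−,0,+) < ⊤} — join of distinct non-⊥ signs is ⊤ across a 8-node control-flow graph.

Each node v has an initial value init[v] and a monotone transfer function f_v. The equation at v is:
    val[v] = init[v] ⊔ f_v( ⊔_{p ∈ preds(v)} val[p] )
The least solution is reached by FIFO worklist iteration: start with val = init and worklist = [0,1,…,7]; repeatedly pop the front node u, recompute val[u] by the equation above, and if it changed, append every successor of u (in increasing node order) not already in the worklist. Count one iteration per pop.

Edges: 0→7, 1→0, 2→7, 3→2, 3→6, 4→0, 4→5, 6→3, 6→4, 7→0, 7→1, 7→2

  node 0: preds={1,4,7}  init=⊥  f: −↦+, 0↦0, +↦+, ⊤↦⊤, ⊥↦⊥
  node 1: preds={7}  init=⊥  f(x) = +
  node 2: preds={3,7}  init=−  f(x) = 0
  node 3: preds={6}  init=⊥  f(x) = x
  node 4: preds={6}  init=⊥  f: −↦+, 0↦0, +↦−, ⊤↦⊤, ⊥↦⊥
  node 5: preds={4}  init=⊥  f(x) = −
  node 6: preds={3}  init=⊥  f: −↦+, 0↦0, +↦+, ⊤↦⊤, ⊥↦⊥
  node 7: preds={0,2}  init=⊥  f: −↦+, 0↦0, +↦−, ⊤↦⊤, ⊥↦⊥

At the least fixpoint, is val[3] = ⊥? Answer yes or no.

Trace (12 dequeues):
  [1] u=0 | in ⊥ | out ⊥ | ==
  [2] u=1 | in ⊥ | out + | prev ⊥ | push {0}
  [3] u=2 | in ⊥ | out ⊤ | prev − | push {}
  [4] u=3 | in ⊥ | out ⊥ | ==
  [5] u=4 | in ⊥ | out ⊥ | ==
  [6] u=5 | in ⊥ | out − | prev ⊥ | push {}
  [7] u=6 | in ⊥ | out ⊥ | ==
  [8] u=7 | in ⊤ | out ⊤ | prev ⊥ | push {1,2}
  [9] u=0 | in ⊤ | out ⊤ | prev ⊥ | push {7}
  [10] u=1 | in ⊤ | out + | ==
  [11] u=2 | in ⊤ | out ⊤ | ==
  [12] u=7 | in ⊤ | out ⊤ | ==

Converged values:
  [0] ⊤
  [1] +
  [2] ⊤
  [3] ⊥
  [4] ⊥
  [5] −
  [6] ⊥
  [7] ⊤

yes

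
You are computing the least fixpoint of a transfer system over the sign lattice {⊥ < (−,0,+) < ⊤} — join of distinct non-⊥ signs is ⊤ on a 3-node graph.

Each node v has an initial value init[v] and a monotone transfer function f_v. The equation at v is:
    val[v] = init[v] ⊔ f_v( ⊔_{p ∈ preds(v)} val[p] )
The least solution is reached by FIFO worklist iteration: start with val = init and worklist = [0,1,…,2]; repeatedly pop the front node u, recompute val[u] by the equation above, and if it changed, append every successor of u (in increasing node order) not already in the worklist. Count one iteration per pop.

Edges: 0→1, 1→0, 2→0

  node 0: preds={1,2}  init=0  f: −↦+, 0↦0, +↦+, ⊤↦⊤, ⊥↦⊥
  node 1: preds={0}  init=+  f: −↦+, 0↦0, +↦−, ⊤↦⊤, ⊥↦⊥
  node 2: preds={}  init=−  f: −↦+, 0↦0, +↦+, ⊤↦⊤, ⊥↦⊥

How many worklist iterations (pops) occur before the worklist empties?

4

Worklist (4 pops):
  #1 pop 0: in=⊤ → ⊤ (was 0); enqueue []
  #2 pop 1: in=⊤ → ⊤ (was +); enqueue [0]
  #3 pop 2: in=⊥ → − (no change)
  #4 pop 0: in=⊤ → ⊤ (no change)

Fixpoint:
  val[0] = ⊤
  val[1] = ⊤
  val[2] = −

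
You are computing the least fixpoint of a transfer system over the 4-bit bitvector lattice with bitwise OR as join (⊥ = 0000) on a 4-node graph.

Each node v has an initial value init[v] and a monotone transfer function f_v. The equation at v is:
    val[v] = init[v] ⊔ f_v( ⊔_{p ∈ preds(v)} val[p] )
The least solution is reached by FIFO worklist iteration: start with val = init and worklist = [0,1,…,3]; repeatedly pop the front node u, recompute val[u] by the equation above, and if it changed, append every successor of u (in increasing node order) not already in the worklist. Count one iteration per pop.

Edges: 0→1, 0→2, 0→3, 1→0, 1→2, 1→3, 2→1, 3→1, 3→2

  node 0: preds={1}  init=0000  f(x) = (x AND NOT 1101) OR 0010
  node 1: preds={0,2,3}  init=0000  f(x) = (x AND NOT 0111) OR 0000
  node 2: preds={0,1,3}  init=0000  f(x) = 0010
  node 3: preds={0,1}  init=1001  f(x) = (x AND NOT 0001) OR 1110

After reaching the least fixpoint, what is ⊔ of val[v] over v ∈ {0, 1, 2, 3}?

Trace (7 dequeues):
  [1] u=0 | in 0000 | out 0010 | prev 0000 | push {}
  [2] u=1 | in 1011 | out 1000 | prev 0000 | push {0}
  [3] u=2 | in 1011 | out 0010 | prev 0000 | push {1}
  [4] u=3 | in 1010 | out 1111 | prev 1001 | push {2}
  [5] u=0 | in 1000 | out 0010 | ==
  [6] u=1 | in 1111 | out 1000 | ==
  [7] u=2 | in 1111 | out 0010 | ==

Converged values:
  [0] 0010
  [1] 1000
  [2] 0010
  [3] 1111

1111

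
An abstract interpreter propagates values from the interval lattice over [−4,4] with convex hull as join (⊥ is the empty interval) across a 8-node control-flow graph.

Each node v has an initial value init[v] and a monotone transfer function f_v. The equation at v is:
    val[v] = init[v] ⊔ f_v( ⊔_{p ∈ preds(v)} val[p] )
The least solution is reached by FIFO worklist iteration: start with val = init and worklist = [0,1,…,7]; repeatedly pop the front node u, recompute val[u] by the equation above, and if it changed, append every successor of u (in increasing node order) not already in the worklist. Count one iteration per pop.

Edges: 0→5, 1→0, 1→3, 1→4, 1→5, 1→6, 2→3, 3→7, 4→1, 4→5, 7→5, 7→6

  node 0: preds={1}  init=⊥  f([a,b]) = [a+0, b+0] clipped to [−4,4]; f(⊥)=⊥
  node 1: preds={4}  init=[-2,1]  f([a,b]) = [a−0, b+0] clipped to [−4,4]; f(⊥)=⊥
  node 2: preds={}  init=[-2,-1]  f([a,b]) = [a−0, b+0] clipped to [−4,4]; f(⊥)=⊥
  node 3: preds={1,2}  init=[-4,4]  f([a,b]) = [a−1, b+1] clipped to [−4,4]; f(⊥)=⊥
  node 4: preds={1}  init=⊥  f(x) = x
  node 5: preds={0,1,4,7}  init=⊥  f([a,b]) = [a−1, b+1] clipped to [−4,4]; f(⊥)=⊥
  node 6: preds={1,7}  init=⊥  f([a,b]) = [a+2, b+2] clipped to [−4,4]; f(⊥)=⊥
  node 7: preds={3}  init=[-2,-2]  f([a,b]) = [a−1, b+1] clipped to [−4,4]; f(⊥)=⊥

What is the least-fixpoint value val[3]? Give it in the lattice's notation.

[-4,4]

Trace (11 dequeues):
  [1] u=0 | in [-2,1] | out [-2,1] | prev ⊥ | push {}
  [2] u=1 | in ⊥ | out [-2,1] | ==
  [3] u=2 | in ⊥ | out [-2,-1] | ==
  [4] u=3 | in [-2,1] | out [-4,4] | ==
  [5] u=4 | in [-2,1] | out [-2,1] | prev ⊥ | push {1}
  [6] u=5 | in [-2,1] | out [-3,2] | prev ⊥ | push {}
  [7] u=6 | in [-2,1] | out [0,3] | prev ⊥ | push {}
  [8] u=7 | in [-4,4] | out [-4,4] | prev [-2,-2] | push {5,6}
  [9] u=1 | in [-2,1] | out [-2,1] | ==
  [10] u=5 | in [-4,4] | out [-4,4] | prev [-3,2] | push {}
  [11] u=6 | in [-4,4] | out [-2,4] | prev [0,3] | push {}

Converged values:
  [0] [-2,1]
  [1] [-2,1]
  [2] [-2,-1]
  [3] [-4,4]
  [4] [-2,1]
  [5] [-4,4]
  [6] [-2,4]
  [7] [-4,4]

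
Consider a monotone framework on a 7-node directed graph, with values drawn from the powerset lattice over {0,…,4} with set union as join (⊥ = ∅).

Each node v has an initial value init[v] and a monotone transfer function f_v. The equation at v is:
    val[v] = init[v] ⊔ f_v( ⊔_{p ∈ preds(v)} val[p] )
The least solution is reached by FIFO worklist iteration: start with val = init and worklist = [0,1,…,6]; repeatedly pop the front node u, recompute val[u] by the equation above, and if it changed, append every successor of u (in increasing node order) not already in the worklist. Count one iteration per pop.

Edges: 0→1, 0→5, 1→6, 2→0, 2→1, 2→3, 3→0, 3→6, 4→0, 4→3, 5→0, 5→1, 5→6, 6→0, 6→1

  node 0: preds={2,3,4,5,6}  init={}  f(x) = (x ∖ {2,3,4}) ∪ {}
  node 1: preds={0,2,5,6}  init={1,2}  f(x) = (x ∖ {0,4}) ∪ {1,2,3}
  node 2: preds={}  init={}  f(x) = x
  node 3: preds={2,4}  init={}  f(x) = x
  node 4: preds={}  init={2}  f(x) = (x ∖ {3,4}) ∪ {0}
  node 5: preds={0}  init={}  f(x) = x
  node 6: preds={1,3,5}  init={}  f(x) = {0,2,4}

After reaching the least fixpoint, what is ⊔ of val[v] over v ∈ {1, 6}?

Worklist (14 pops):
  #1 pop 0: in={2} → {} (no change)
  #2 pop 1: in={} → {1,2,3} (was {1,2}); enqueue []
  #3 pop 2: in={} → {} (no change)
  #4 pop 3: in={2} → {2} (was {}); enqueue [0]
  #5 pop 4: in={} → {0,2} (was {2}); enqueue [3]
  #6 pop 5: in={} → {} (no change)
  #7 pop 6: in={1,2,3} → {0,2,4} (was {}); enqueue [1]
  #8 pop 0: in={0,2,4} → {0} (was {}); enqueue [5]
  #9 pop 3: in={0,2} → {0,2} (was {2}); enqueue [0,6]
  #10 pop 1: in={0,2,4} → {1,2,3} (no change)
  #11 pop 5: in={0} → {0} (was {}); enqueue [1]
  #12 pop 0: in={0,2,4} → {0} (no change)
  #13 pop 6: in={0,1,2,3} → {0,2,4} (no change)
  #14 pop 1: in={0,2,4} → {1,2,3} (no change)

Fixpoint:
  val[0] = {0}
  val[1] = {1,2,3}
  val[2] = {}
  val[3] = {0,2}
  val[4] = {0,2}
  val[5] = {0}
  val[6] = {0,2,4}

{0,1,2,3,4}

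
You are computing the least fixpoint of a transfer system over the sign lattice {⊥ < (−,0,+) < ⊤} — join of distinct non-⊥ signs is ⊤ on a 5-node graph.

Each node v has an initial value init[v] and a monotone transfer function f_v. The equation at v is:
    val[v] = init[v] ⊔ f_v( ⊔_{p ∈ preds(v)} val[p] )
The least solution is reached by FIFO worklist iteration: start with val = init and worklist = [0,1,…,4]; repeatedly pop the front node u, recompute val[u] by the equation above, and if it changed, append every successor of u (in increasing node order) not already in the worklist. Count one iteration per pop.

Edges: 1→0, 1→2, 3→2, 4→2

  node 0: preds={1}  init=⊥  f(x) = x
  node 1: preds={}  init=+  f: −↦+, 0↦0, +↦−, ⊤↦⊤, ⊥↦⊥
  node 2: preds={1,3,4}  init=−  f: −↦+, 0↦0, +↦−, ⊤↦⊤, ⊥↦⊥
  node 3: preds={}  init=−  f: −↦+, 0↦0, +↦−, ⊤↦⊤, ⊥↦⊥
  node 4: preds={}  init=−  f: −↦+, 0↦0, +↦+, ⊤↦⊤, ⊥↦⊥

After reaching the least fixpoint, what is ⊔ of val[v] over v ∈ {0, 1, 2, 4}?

⊤

Trace (5 dequeues):
  [1] u=0 | in + | out + | prev ⊥ | push {}
  [2] u=1 | in ⊥ | out + | ==
  [3] u=2 | in ⊤ | out ⊤ | prev − | push {}
  [4] u=3 | in ⊥ | out − | ==
  [5] u=4 | in ⊥ | out − | ==

Converged values:
  [0] +
  [1] +
  [2] ⊤
  [3] −
  [4] −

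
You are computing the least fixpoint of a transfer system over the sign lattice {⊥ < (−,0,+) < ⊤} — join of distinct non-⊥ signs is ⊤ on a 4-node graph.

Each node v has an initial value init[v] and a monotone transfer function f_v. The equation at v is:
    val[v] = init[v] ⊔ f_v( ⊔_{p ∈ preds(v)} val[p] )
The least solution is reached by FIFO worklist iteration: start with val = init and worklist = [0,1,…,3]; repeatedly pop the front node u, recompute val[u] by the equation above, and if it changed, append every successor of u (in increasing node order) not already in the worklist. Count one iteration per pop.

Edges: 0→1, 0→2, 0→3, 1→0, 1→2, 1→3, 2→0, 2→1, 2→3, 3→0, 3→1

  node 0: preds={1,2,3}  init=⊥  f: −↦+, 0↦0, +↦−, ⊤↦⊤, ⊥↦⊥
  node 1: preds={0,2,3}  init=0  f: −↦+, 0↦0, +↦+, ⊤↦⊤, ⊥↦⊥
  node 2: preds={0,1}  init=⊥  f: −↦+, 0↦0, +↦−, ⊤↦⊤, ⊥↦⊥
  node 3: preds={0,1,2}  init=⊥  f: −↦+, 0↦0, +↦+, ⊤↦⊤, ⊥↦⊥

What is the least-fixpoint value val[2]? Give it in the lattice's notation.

0

Worklist (6 pops):
  #1 pop 0: in=0 → 0 (was ⊥); enqueue []
  #2 pop 1: in=0 → 0 (no change)
  #3 pop 2: in=0 → 0 (was ⊥); enqueue [0,1]
  #4 pop 3: in=0 → 0 (was ⊥); enqueue []
  #5 pop 0: in=0 → 0 (no change)
  #6 pop 1: in=0 → 0 (no change)

Fixpoint:
  val[0] = 0
  val[1] = 0
  val[2] = 0
  val[3] = 0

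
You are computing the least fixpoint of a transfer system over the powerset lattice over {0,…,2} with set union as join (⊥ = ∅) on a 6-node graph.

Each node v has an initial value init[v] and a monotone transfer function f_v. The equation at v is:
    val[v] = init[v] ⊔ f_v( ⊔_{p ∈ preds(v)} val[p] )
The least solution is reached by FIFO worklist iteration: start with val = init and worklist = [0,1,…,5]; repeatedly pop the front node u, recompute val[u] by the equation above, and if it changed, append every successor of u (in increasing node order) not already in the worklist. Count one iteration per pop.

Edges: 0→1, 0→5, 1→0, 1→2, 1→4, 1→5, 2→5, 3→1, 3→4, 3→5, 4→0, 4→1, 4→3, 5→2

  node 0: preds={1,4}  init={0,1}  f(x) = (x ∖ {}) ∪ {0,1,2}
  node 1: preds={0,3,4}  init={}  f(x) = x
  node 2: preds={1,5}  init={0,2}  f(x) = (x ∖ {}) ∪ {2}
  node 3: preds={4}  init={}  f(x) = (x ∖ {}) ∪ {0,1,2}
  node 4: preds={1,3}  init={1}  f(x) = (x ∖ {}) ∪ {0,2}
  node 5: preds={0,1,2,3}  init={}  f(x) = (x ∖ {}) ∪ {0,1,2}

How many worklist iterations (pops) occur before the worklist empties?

10

Trace (10 dequeues):
  [1] u=0 | in {1} | out {0,1,2} | prev {0,1} | push {}
  [2] u=1 | in {0,1,2} | out {0,1,2} | prev {} | push {0}
  [3] u=2 | in {0,1,2} | out {0,1,2} | prev {0,2} | push {}
  [4] u=3 | in {1} | out {0,1,2} | prev {} | push {1}
  [5] u=4 | in {0,1,2} | out {0,1,2} | prev {1} | push {3}
  [6] u=5 | in {0,1,2} | out {0,1,2} | prev {} | push {2}
  [7] u=0 | in {0,1,2} | out {0,1,2} | ==
  [8] u=1 | in {0,1,2} | out {0,1,2} | ==
  [9] u=3 | in {0,1,2} | out {0,1,2} | ==
  [10] u=2 | in {0,1,2} | out {0,1,2} | ==

Converged values:
  [0] {0,1,2}
  [1] {0,1,2}
  [2] {0,1,2}
  [3] {0,1,2}
  [4] {0,1,2}
  [5] {0,1,2}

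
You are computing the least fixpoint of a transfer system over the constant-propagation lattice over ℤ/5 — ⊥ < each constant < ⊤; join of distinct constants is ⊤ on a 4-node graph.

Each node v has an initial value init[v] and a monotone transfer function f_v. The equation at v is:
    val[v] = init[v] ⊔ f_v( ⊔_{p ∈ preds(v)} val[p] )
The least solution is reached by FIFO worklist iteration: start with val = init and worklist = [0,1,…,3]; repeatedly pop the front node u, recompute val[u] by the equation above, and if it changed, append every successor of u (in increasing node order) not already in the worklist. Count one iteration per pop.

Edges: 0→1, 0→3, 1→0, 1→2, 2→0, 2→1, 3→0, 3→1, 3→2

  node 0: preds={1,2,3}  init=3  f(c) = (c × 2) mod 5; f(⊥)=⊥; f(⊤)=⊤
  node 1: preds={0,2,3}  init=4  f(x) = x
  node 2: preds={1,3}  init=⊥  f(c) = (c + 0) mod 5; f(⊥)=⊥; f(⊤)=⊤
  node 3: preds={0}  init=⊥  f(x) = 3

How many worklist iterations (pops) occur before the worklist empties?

8

Iteration log — 8 steps:
  step 1. node 0  ⊔preds=4  new=3  stable
  step 2. node 1  ⊔preds=3  new=⊤  old=4  +wl: 0
  step 3. node 2  ⊔preds=⊤  new=⊤  old=⊥  +wl: 1
  step 4. node 3  ⊔preds=3  new=3  old=⊥  +wl: 2
  step 5. node 0  ⊔preds=⊤  new=⊤  old=3  +wl: 3
  step 6. node 1  ⊔preds=⊤  new=⊤  stable
  step 7. node 2  ⊔preds=⊤  new=⊤  stable
  step 8. node 3  ⊔preds=⊤  new=3  stable

Least fixpoint reached:
  node 0: ⊤
  node 1: ⊤
  node 2: ⊤
  node 3: 3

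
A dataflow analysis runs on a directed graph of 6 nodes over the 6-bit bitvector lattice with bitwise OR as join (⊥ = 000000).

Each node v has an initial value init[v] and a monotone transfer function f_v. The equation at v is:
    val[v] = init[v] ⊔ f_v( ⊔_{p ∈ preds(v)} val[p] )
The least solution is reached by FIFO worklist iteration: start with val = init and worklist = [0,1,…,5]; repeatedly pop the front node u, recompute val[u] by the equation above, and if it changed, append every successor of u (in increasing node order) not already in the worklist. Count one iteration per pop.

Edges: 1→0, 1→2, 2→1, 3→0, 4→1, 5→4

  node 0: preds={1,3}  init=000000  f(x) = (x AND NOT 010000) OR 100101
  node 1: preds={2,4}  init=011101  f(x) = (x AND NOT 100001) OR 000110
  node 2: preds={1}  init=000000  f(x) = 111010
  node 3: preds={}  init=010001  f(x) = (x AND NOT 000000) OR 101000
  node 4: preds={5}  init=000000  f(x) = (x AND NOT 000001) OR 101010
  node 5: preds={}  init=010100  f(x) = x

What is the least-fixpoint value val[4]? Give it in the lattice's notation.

Trace (8 dequeues):
  [1] u=0 | in 011101 | out 101101 | prev 000000 | push {}
  [2] u=1 | in 000000 | out 011111 | prev 011101 | push {0}
  [3] u=2 | in 011111 | out 111010 | prev 000000 | push {1}
  [4] u=3 | in 000000 | out 111001 | prev 010001 | push {}
  [5] u=4 | in 010100 | out 111110 | prev 000000 | push {}
  [6] u=5 | in 000000 | out 010100 | ==
  [7] u=0 | in 111111 | out 101111 | prev 101101 | push {}
  [8] u=1 | in 111110 | out 011111 | ==

Converged values:
  [0] 101111
  [1] 011111
  [2] 111010
  [3] 111001
  [4] 111110
  [5] 010100

111110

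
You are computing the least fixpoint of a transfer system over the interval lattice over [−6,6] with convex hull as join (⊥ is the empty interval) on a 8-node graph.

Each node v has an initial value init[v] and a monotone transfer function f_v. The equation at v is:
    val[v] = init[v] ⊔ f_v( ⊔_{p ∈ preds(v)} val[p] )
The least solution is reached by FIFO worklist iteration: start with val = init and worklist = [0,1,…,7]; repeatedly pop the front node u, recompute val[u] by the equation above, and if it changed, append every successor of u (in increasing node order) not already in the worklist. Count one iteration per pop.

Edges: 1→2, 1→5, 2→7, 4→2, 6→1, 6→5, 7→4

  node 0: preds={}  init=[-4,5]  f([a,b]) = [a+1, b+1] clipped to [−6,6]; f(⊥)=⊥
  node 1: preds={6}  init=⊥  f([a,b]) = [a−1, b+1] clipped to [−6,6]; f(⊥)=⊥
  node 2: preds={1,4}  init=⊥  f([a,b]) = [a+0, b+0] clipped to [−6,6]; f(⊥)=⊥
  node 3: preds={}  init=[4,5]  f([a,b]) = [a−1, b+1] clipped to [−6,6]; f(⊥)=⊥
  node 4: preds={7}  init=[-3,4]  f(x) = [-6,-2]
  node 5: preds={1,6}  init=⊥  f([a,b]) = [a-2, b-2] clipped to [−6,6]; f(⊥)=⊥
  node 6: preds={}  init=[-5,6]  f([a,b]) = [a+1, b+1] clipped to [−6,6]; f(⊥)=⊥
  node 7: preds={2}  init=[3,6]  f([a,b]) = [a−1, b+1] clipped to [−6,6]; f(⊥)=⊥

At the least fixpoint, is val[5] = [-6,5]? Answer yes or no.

no

Worklist (10 pops):
  #1 pop 0: in=⊥ → [-4,5] (no change)
  #2 pop 1: in=[-5,6] → [-6,6] (was ⊥); enqueue []
  #3 pop 2: in=[-6,6] → [-6,6] (was ⊥); enqueue []
  #4 pop 3: in=⊥ → [4,5] (no change)
  #5 pop 4: in=[3,6] → [-6,4] (was [-3,4]); enqueue [2]
  #6 pop 5: in=[-6,6] → [-6,4] (was ⊥); enqueue []
  #7 pop 6: in=⊥ → [-5,6] (no change)
  #8 pop 7: in=[-6,6] → [-6,6] (was [3,6]); enqueue [4]
  #9 pop 2: in=[-6,6] → [-6,6] (no change)
  #10 pop 4: in=[-6,6] → [-6,4] (no change)

Fixpoint:
  val[0] = [-4,5]
  val[1] = [-6,6]
  val[2] = [-6,6]
  val[3] = [4,5]
  val[4] = [-6,4]
  val[5] = [-6,4]
  val[6] = [-5,6]
  val[7] = [-6,6]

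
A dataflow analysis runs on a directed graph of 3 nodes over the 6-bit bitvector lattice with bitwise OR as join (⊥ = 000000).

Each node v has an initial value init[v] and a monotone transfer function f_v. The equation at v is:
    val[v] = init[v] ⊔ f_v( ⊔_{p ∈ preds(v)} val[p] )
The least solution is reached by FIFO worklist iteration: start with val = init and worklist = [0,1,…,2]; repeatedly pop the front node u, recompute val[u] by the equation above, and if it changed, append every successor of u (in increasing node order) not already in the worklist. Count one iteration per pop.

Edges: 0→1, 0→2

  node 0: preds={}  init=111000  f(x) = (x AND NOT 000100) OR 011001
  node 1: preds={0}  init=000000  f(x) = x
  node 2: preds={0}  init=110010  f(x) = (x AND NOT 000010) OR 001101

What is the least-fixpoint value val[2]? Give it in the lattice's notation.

111111

Iteration log — 3 steps:
  step 1. node 0  ⊔preds=000000  new=111001  old=111000  +wl: 
  step 2. node 1  ⊔preds=111001  new=111001  old=000000  +wl: 
  step 3. node 2  ⊔preds=111001  new=111111  old=110010  +wl: 

Least fixpoint reached:
  node 0: 111001
  node 1: 111001
  node 2: 111111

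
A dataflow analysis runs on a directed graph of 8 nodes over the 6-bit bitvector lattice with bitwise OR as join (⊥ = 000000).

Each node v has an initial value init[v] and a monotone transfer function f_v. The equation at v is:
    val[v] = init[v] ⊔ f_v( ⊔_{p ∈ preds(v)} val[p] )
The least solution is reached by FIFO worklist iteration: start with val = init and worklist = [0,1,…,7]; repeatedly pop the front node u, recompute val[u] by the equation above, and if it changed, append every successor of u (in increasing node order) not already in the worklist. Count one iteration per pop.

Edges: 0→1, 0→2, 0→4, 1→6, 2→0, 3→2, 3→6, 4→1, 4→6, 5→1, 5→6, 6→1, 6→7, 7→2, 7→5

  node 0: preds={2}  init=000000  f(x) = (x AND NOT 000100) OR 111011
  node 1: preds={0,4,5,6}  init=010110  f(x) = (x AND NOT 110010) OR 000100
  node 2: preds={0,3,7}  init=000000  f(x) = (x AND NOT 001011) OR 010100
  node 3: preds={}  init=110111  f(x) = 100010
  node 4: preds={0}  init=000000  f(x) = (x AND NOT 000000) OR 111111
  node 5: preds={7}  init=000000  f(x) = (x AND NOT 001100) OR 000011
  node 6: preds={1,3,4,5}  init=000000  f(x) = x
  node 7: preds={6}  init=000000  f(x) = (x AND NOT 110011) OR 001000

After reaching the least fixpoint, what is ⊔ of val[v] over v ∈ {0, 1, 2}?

Iteration log — 12 steps:
  step 1. node 0  ⊔preds=000000  new=111011  old=000000  +wl: 
  step 2. node 1  ⊔preds=111011  new=011111  old=010110  +wl: 
  step 3. node 2  ⊔preds=111111  new=110100  old=000000  +wl: 0
  step 4. node 3  ⊔preds=000000  new=110111  stable
  step 5. node 4  ⊔preds=111011  new=111111  old=000000  +wl: 1
  step 6. node 5  ⊔preds=000000  new=000011  old=000000  +wl: 
  step 7. node 6  ⊔preds=111111  new=111111  old=000000  +wl: 
  step 8. node 7  ⊔preds=111111  new=001100  old=000000  +wl: 2,5
  step 9. node 0  ⊔preds=110100  new=111011  stable
  step 10. node 1  ⊔preds=111111  new=011111  stable
  step 11. node 2  ⊔preds=111111  new=110100  stable
  step 12. node 5  ⊔preds=001100  new=000011  stable

Least fixpoint reached:
  node 0: 111011
  node 1: 011111
  node 2: 110100
  node 3: 110111
  node 4: 111111
  node 5: 000011
  node 6: 111111
  node 7: 001100

111111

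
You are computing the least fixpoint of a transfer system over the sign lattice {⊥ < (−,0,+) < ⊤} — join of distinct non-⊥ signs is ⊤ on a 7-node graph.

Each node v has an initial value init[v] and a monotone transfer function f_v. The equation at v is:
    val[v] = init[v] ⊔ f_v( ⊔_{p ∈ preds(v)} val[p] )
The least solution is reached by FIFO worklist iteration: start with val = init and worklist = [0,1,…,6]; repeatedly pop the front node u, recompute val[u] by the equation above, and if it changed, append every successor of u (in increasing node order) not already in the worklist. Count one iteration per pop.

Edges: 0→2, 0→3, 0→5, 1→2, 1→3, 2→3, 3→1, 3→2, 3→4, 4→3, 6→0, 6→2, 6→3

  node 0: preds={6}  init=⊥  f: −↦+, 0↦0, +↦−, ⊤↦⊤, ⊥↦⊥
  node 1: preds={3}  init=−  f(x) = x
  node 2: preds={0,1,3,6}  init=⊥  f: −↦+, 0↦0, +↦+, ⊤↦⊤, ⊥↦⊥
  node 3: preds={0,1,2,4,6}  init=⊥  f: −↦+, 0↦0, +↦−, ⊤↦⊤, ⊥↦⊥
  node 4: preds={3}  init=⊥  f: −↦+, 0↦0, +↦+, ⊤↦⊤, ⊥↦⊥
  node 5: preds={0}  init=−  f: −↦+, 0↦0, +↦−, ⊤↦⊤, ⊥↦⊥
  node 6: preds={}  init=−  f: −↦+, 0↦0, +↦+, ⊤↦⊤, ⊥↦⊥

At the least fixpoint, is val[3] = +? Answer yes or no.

Worklist (10 pops):
  #1 pop 0: in=− → + (was ⊥); enqueue []
  #2 pop 1: in=⊥ → − (no change)
  #3 pop 2: in=⊤ → ⊤ (was ⊥); enqueue []
  #4 pop 3: in=⊤ → ⊤ (was ⊥); enqueue [1,2]
  #5 pop 4: in=⊤ → ⊤ (was ⊥); enqueue [3]
  #6 pop 5: in=+ → − (no change)
  #7 pop 6: in=⊥ → − (no change)
  #8 pop 1: in=⊤ → ⊤ (was −); enqueue []
  #9 pop 2: in=⊤ → ⊤ (no change)
  #10 pop 3: in=⊤ → ⊤ (no change)

Fixpoint:
  val[0] = +
  val[1] = ⊤
  val[2] = ⊤
  val[3] = ⊤
  val[4] = ⊤
  val[5] = −
  val[6] = −

no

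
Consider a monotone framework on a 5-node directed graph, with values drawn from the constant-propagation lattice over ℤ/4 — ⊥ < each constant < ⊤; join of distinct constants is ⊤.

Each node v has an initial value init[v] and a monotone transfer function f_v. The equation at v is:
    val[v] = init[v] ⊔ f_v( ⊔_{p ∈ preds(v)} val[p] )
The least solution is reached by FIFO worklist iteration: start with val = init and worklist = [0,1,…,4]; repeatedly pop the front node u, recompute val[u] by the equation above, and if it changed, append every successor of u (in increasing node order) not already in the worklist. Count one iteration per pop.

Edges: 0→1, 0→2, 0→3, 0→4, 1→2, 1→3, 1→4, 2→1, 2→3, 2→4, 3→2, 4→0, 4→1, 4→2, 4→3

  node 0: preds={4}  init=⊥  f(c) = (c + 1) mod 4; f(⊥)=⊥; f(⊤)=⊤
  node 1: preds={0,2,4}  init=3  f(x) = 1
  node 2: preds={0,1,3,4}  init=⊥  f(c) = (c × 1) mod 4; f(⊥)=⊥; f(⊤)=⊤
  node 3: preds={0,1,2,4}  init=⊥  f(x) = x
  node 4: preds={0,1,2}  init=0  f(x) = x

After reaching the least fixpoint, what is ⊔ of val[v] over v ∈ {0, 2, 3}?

Iteration log — 12 steps:
  step 1. node 0  ⊔preds=0  new=1  old=⊥  +wl: 
  step 2. node 1  ⊔preds=⊤  new=⊤  old=3  +wl: 
  step 3. node 2  ⊔preds=⊤  new=⊤  old=⊥  +wl: 1
  step 4. node 3  ⊔preds=⊤  new=⊤  old=⊥  +wl: 2
  step 5. node 4  ⊔preds=⊤  new=⊤  old=0  +wl: 0,3
  step 6. node 1  ⊔preds=⊤  new=⊤  stable
  step 7. node 2  ⊔preds=⊤  new=⊤  stable
  step 8. node 0  ⊔preds=⊤  new=⊤  old=1  +wl: 1,2,4
  step 9. node 3  ⊔preds=⊤  new=⊤  stable
  step 10. node 1  ⊔preds=⊤  new=⊤  stable
  step 11. node 2  ⊔preds=⊤  new=⊤  stable
  step 12. node 4  ⊔preds=⊤  new=⊤  stable

Least fixpoint reached:
  node 0: ⊤
  node 1: ⊤
  node 2: ⊤
  node 3: ⊤
  node 4: ⊤

⊤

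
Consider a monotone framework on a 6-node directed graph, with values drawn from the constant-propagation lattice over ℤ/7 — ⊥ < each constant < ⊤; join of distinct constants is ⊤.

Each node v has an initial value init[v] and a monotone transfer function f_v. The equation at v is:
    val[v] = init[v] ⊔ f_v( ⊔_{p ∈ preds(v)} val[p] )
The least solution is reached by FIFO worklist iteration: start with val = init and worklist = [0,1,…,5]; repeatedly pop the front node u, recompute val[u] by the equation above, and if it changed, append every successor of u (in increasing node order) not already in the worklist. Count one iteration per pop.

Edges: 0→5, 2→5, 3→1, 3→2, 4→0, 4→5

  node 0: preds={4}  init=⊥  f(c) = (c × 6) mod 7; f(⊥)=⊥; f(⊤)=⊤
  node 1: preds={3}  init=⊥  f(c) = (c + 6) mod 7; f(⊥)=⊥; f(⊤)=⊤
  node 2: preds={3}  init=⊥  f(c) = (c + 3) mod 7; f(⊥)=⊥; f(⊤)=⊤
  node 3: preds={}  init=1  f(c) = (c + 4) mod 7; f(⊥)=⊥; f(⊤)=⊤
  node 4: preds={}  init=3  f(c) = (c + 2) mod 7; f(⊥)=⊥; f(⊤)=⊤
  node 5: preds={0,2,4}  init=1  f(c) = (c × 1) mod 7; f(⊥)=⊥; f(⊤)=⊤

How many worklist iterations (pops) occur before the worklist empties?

Iteration log — 6 steps:
  step 1. node 0  ⊔preds=3  new=4  old=⊥  +wl: 
  step 2. node 1  ⊔preds=1  new=0  old=⊥  +wl: 
  step 3. node 2  ⊔preds=1  new=4  old=⊥  +wl: 
  step 4. node 3  ⊔preds=⊥  new=1  stable
  step 5. node 4  ⊔preds=⊥  new=3  stable
  step 6. node 5  ⊔preds=⊤  new=⊤  old=1  +wl: 

Least fixpoint reached:
  node 0: 4
  node 1: 0
  node 2: 4
  node 3: 1
  node 4: 3
  node 5: ⊤

6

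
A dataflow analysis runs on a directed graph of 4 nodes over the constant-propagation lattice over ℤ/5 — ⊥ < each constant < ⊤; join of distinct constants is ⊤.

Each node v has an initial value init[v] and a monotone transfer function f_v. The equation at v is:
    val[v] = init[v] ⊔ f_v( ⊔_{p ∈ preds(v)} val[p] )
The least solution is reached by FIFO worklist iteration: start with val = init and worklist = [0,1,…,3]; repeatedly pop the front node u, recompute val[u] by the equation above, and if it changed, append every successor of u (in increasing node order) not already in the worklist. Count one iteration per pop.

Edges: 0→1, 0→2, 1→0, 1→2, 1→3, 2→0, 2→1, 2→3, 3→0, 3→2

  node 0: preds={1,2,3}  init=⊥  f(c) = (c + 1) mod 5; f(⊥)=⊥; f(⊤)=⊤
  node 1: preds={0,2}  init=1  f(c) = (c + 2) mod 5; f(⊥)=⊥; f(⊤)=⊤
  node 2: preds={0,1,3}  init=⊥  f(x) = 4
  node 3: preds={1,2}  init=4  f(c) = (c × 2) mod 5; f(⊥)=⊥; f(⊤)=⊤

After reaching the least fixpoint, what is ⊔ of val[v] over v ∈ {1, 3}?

⊤

Worklist (7 pops):
  #1 pop 0: in=⊤ → ⊤ (was ⊥); enqueue []
  #2 pop 1: in=⊤ → ⊤ (was 1); enqueue [0]
  #3 pop 2: in=⊤ → 4 (was ⊥); enqueue [1]
  #4 pop 3: in=⊤ → ⊤ (was 4); enqueue [2]
  #5 pop 0: in=⊤ → ⊤ (no change)
  #6 pop 1: in=⊤ → ⊤ (no change)
  #7 pop 2: in=⊤ → 4 (no change)

Fixpoint:
  val[0] = ⊤
  val[1] = ⊤
  val[2] = 4
  val[3] = ⊤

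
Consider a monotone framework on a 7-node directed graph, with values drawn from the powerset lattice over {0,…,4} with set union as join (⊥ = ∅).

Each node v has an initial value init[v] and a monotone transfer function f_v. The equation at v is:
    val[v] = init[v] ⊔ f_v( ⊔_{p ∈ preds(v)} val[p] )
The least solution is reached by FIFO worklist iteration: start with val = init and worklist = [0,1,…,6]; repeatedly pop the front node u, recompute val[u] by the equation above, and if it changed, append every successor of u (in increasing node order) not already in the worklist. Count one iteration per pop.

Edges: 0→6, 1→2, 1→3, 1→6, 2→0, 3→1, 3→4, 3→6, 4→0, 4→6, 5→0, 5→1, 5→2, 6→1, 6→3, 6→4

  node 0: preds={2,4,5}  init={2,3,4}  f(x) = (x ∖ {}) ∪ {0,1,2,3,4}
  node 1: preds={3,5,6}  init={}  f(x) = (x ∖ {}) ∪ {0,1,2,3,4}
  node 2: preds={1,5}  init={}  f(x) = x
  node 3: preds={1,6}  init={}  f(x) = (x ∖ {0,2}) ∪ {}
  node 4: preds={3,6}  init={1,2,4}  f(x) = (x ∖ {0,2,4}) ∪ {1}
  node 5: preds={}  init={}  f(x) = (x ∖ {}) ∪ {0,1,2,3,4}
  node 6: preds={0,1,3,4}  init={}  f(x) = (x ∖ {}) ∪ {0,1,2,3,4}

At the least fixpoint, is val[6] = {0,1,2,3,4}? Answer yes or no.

yes

Worklist (12 pops):
  #1 pop 0: in={1,2,4} → {0,1,2,3,4} (was {2,3,4}); enqueue []
  #2 pop 1: in={} → {0,1,2,3,4} (was {}); enqueue []
  #3 pop 2: in={0,1,2,3,4} → {0,1,2,3,4} (was {}); enqueue [0]
  #4 pop 3: in={0,1,2,3,4} → {1,3,4} (was {}); enqueue [1]
  #5 pop 4: in={1,3,4} → {1,2,3,4} (was {1,2,4}); enqueue []
  #6 pop 5: in={} → {0,1,2,3,4} (was {}); enqueue [2]
  #7 pop 6: in={0,1,2,3,4} → {0,1,2,3,4} (was {}); enqueue [3,4]
  #8 pop 0: in={0,1,2,3,4} → {0,1,2,3,4} (no change)
  #9 pop 1: in={0,1,2,3,4} → {0,1,2,3,4} (no change)
  #10 pop 2: in={0,1,2,3,4} → {0,1,2,3,4} (no change)
  #11 pop 3: in={0,1,2,3,4} → {1,3,4} (no change)
  #12 pop 4: in={0,1,2,3,4} → {1,2,3,4} (no change)

Fixpoint:
  val[0] = {0,1,2,3,4}
  val[1] = {0,1,2,3,4}
  val[2] = {0,1,2,3,4}
  val[3] = {1,3,4}
  val[4] = {1,2,3,4}
  val[5] = {0,1,2,3,4}
  val[6] = {0,1,2,3,4}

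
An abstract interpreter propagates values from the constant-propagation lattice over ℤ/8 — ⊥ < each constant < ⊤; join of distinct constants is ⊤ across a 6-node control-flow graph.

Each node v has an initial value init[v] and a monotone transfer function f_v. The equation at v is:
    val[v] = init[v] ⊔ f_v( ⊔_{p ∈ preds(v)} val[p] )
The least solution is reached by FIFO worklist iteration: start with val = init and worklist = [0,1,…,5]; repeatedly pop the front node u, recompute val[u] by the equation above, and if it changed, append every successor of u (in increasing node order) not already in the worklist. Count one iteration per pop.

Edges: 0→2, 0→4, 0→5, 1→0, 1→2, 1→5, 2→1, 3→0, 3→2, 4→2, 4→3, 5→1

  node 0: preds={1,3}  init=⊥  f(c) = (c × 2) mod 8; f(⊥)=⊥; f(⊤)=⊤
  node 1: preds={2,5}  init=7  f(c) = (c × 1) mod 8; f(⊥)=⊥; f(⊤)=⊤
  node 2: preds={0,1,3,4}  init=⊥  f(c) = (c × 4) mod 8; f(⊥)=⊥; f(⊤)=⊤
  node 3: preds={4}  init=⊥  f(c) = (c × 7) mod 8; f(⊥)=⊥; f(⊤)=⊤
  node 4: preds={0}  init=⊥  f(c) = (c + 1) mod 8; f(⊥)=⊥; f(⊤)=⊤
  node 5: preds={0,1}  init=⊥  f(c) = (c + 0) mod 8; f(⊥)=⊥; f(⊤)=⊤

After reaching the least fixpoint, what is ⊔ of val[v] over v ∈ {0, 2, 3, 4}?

Worklist (17 pops):
  #1 pop 0: in=7 → 6 (was ⊥); enqueue []
  #2 pop 1: in=⊥ → 7 (no change)
  #3 pop 2: in=⊤ → ⊤ (was ⊥); enqueue [1]
  #4 pop 3: in=⊥ → ⊥ (no change)
  #5 pop 4: in=6 → 7 (was ⊥); enqueue [2,3]
  #6 pop 5: in=⊤ → ⊤ (was ⊥); enqueue []
  #7 pop 1: in=⊤ → ⊤ (was 7); enqueue [0,5]
  #8 pop 2: in=⊤ → ⊤ (no change)
  #9 pop 3: in=7 → 1 (was ⊥); enqueue [2]
  #10 pop 0: in=⊤ → ⊤ (was 6); enqueue [4]
  #11 pop 5: in=⊤ → ⊤ (no change)
  #12 pop 2: in=⊤ → ⊤ (no change)
  #13 pop 4: in=⊤ → ⊤ (was 7); enqueue [2,3]
  #14 pop 2: in=⊤ → ⊤ (no change)
  #15 pop 3: in=⊤ → ⊤ (was 1); enqueue [0,2]
  #16 pop 0: in=⊤ → ⊤ (no change)
  #17 pop 2: in=⊤ → ⊤ (no change)

Fixpoint:
  val[0] = ⊤
  val[1] = ⊤
  val[2] = ⊤
  val[3] = ⊤
  val[4] = ⊤
  val[5] = ⊤

⊤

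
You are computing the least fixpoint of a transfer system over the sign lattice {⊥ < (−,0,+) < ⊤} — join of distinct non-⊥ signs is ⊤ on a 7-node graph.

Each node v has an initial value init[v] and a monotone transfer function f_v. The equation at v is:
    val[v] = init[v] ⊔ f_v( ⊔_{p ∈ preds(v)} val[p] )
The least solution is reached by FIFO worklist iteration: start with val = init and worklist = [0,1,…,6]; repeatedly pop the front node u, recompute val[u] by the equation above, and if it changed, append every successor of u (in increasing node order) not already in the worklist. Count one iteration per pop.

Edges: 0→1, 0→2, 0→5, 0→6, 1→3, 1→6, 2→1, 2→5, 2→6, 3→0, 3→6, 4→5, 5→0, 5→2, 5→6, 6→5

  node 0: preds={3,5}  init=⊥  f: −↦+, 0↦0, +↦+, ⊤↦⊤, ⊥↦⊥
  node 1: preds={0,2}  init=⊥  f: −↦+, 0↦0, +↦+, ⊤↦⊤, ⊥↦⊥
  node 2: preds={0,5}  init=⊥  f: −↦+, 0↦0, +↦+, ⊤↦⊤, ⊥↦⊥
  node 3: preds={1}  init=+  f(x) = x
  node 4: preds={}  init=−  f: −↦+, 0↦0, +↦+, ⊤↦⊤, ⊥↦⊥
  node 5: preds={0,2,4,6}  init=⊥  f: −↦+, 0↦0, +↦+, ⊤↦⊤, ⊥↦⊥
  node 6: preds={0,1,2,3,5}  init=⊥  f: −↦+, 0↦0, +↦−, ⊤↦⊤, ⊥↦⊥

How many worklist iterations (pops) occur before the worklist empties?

16

Worklist (16 pops):
  #1 pop 0: in=+ → + (was ⊥); enqueue []
  #2 pop 1: in=+ → + (was ⊥); enqueue []
  #3 pop 2: in=+ → + (was ⊥); enqueue [1]
  #4 pop 3: in=+ → + (no change)
  #5 pop 4: in=⊥ → − (no change)
  #6 pop 5: in=⊤ → ⊤ (was ⊥); enqueue [0,2]
  #7 pop 6: in=⊤ → ⊤ (was ⊥); enqueue [5]
  #8 pop 1: in=+ → + (no change)
  #9 pop 0: in=⊤ → ⊤ (was +); enqueue [1,6]
  #10 pop 2: in=⊤ → ⊤ (was +); enqueue []
  #11 pop 5: in=⊤ → ⊤ (no change)
  #12 pop 1: in=⊤ → ⊤ (was +); enqueue [3]
  #13 pop 6: in=⊤ → ⊤ (no change)
  #14 pop 3: in=⊤ → ⊤ (was +); enqueue [0,6]
  #15 pop 0: in=⊤ → ⊤ (no change)
  #16 pop 6: in=⊤ → ⊤ (no change)

Fixpoint:
  val[0] = ⊤
  val[1] = ⊤
  val[2] = ⊤
  val[3] = ⊤
  val[4] = −
  val[5] = ⊤
  val[6] = ⊤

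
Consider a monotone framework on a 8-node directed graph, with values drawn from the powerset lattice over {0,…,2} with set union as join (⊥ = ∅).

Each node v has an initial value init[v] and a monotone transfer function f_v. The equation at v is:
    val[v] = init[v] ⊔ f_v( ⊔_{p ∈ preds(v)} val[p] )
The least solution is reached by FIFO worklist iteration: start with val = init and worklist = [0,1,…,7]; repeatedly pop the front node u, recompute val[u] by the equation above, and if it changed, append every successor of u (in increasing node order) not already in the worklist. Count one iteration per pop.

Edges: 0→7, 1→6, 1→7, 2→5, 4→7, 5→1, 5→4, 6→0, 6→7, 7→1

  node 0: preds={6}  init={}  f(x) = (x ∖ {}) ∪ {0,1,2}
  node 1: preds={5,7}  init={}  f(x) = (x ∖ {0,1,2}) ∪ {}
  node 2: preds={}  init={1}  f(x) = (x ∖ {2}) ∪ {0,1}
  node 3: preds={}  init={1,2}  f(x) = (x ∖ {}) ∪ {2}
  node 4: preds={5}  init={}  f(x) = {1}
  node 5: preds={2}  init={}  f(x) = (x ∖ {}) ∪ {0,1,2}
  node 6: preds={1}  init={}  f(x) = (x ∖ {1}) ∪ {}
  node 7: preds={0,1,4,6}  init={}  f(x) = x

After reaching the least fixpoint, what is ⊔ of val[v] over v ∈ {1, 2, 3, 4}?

{0,1,2}

Trace (10 dequeues):
  [1] u=0 | in {} | out {0,1,2} | prev {} | push {}
  [2] u=1 | in {} | out {} | ==
  [3] u=2 | in {} | out {0,1} | prev {1} | push {}
  [4] u=3 | in {} | out {1,2} | ==
  [5] u=4 | in {} | out {1} | prev {} | push {}
  [6] u=5 | in {0,1} | out {0,1,2} | prev {} | push {1,4}
  [7] u=6 | in {} | out {} | ==
  [8] u=7 | in {0,1,2} | out {0,1,2} | prev {} | push {}
  [9] u=1 | in {0,1,2} | out {} | ==
  [10] u=4 | in {0,1,2} | out {1} | ==

Converged values:
  [0] {0,1,2}
  [1] {}
  [2] {0,1}
  [3] {1,2}
  [4] {1}
  [5] {0,1,2}
  [6] {}
  [7] {0,1,2}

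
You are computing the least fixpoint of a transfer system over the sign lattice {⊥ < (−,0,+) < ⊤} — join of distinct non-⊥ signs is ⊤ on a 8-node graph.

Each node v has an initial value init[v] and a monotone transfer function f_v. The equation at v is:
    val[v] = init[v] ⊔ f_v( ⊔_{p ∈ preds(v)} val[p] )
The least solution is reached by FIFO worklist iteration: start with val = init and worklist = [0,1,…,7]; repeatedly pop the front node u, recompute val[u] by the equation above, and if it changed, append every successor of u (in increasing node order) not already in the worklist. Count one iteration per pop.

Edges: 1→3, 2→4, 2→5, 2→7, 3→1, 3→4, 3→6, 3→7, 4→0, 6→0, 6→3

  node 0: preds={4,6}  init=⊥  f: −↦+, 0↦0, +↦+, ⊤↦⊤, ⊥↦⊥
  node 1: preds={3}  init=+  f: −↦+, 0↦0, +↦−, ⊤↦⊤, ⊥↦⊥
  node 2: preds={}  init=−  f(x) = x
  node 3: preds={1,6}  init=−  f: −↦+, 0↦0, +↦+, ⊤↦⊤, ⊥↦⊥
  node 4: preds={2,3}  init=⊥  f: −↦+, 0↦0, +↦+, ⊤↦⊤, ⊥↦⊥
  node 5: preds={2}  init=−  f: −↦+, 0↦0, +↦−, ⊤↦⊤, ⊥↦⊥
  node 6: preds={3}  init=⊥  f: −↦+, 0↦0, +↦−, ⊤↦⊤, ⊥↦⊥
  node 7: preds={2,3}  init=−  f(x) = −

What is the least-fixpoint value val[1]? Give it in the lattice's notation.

Worklist (11 pops):
  #1 pop 0: in=⊥ → ⊥ (no change)
  #2 pop 1: in=− → + (no change)
  #3 pop 2: in=⊥ → − (no change)
  #4 pop 3: in=+ → ⊤ (was −); enqueue [1]
  #5 pop 4: in=⊤ → ⊤ (was ⊥); enqueue [0]
  #6 pop 5: in=− → ⊤ (was −); enqueue []
  #7 pop 6: in=⊤ → ⊤ (was ⊥); enqueue [3]
  #8 pop 7: in=⊤ → − (no change)
  #9 pop 1: in=⊤ → ⊤ (was +); enqueue []
  #10 pop 0: in=⊤ → ⊤ (was ⊥); enqueue []
  #11 pop 3: in=⊤ → ⊤ (no change)

Fixpoint:
  val[0] = ⊤
  val[1] = ⊤
  val[2] = −
  val[3] = ⊤
  val[4] = ⊤
  val[5] = ⊤
  val[6] = ⊤
  val[7] = −

⊤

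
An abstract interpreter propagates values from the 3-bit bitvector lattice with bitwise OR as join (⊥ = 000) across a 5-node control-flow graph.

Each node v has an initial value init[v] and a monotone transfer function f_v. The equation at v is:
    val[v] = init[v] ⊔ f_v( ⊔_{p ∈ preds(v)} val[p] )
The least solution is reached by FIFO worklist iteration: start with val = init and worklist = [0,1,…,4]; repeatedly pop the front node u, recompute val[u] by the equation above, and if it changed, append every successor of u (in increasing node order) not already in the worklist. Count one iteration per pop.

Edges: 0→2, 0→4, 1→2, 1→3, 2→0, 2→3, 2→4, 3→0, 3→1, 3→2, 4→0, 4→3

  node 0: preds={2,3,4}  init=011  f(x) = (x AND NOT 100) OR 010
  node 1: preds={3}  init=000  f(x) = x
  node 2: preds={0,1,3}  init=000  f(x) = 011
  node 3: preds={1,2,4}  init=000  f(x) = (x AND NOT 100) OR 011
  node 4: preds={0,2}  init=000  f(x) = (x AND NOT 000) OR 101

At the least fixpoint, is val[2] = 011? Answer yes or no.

Trace (9 dequeues):
  [1] u=0 | in 000 | out 011 | ==
  [2] u=1 | in 000 | out 000 | ==
  [3] u=2 | in 011 | out 011 | prev 000 | push {0}
  [4] u=3 | in 011 | out 011 | prev 000 | push {1,2}
  [5] u=4 | in 011 | out 111 | prev 000 | push {3}
  [6] u=0 | in 111 | out 011 | ==
  [7] u=1 | in 011 | out 011 | prev 000 | push {}
  [8] u=2 | in 011 | out 011 | ==
  [9] u=3 | in 111 | out 011 | ==

Converged values:
  [0] 011
  [1] 011
  [2] 011
  [3] 011
  [4] 111

yes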